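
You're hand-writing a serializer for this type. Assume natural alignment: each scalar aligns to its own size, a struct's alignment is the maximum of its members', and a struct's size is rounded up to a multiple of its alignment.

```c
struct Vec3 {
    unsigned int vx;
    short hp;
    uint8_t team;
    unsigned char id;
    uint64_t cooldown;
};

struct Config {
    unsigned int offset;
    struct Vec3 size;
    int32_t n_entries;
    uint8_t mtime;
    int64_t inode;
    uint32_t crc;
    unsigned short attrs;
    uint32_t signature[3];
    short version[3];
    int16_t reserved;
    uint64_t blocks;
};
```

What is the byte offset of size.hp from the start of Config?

12

Vec3: 0..4  vx  (4B, 4-aligned); 4..6  hp  (2B, 2-aligned); 6..7  team  (1B, 1-aligned); 7..8  id  (1B, 1-aligned); 8..16  cooldown  (8B, 8-aligned); sizeof = 16, alignof = 8
0..4  offset  (4B, 4-aligned)
4..8  -- padding (4B)
8..24  size  (16B, 8-aligned)
within Vec3: hp at 4
8 + 4 = 12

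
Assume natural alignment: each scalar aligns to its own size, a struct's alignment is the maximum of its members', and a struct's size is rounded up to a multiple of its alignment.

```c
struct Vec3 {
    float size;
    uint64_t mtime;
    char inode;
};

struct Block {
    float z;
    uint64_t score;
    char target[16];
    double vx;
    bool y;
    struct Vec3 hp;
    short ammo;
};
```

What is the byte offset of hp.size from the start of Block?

48

Vec3: 0..4  size  (4B, 4-aligned); 4..8  -- padding (4B); 8..16  mtime  (8B, 8-aligned); 16..17  inode  (1B, 1-aligned); 17..24  -- tail padding (7B); sizeof = 24, alignof = 8
0..4  z  (4B, 4-aligned)
4..8  -- padding (4B)
8..16  score  (8B, 8-aligned)
16..32  target  (16B, 1-aligned)
32..40  vx  (8B, 8-aligned)
40..41  y  (1B, 1-aligned)
41..48  -- padding (7B)
48..72  hp  (24B, 8-aligned)
within Vec3: size at 0
48 + 0 = 48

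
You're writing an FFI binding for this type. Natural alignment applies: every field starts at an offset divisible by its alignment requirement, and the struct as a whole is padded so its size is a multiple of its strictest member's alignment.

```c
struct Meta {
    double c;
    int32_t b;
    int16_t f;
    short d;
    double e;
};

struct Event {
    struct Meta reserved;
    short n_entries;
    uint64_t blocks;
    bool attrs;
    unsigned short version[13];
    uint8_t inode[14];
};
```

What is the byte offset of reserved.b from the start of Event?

8

Meta: 0..8  c  (8B, 8-aligned); 8..12  b  (4B, 4-aligned); 12..14  f  (2B, 2-aligned); 14..16  d  (2B, 2-aligned); 16..24  e  (8B, 8-aligned); sizeof = 24, alignof = 8
0..24  reserved  (24B, 8-aligned)
within Meta: b at 8
0 + 8 = 8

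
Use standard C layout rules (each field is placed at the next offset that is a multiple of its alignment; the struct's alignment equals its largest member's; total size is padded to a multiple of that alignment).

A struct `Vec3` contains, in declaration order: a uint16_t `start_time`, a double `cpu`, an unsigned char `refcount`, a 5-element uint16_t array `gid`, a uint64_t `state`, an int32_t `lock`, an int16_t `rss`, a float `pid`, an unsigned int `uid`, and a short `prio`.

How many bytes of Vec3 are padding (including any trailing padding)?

19

0..2  start_time  (2B, 2-aligned)
2..8  -- padding (6B)
8..16  cpu  (8B, 8-aligned)
16..17  refcount  (1B, 1-aligned)
17..18  -- padding (1B)
18..28  gid  (10B, 2-aligned)
28..32  -- padding (4B)
32..40  state  (8B, 8-aligned)
40..44  lock  (4B, 4-aligned)
44..46  rss  (2B, 2-aligned)
46..48  -- padding (2B)
48..52  pid  (4B, 4-aligned)
52..56  uid  (4B, 4-aligned)
56..58  prio  (2B, 2-aligned)
58..64  -- tail padding (6B)
sizeof = 64, alignof = 8
data bytes 45, size 64 → padding 19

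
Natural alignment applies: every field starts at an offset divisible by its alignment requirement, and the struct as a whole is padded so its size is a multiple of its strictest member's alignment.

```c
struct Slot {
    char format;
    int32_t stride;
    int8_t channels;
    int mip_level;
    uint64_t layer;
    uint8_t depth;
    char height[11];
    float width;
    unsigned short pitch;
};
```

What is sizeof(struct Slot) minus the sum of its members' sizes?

0..1  format  (1B, 1-aligned)
1..4  -- padding (3B)
4..8  stride  (4B, 4-aligned)
8..9  channels  (1B, 1-aligned)
9..12  -- padding (3B)
12..16  mip_level  (4B, 4-aligned)
16..24  layer  (8B, 8-aligned)
24..25  depth  (1B, 1-aligned)
25..36  height  (11B, 1-aligned)
36..40  width  (4B, 4-aligned)
40..42  pitch  (2B, 2-aligned)
42..48  -- tail padding (6B)
sizeof = 48, alignof = 8
data bytes 36, size 48 → padding 12

12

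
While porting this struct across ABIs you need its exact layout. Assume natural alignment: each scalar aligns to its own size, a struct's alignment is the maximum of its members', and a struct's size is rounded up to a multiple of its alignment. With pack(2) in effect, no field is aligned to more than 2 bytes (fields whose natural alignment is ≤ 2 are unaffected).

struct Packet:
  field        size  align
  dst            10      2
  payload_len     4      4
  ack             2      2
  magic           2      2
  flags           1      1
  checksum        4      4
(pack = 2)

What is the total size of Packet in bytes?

24 bytes

@0: dst [10B, align 2] → 10
@10: payload_len [4B, align 2] → 14
@14: ack [2B, align 2] → 16
@16: magic [2B, align 2] → 18
@18: flags [1B, align 1] → 19
+1 pad (align 2)
@20: checksum [4B, align 2] → 24
size 24, align 2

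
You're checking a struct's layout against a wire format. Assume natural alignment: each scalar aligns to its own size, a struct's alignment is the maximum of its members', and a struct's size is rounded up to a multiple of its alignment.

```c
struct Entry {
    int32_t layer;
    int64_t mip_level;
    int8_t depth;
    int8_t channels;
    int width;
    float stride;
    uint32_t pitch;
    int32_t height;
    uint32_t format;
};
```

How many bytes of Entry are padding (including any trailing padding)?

@0: layer [4B, align 4] → 4
+4 pad (align 8)
@8: mip_level [8B, align 8] → 16
@16: depth [1B, align 1] → 17
@17: channels [1B, align 1] → 18
+2 pad (align 4)
@20: width [4B, align 4] → 24
@24: stride [4B, align 4] → 28
@28: pitch [4B, align 4] → 32
@32: height [4B, align 4] → 36
@36: format [4B, align 4] → 40
size 40, align 8
data bytes 34, size 40 → padding 6

6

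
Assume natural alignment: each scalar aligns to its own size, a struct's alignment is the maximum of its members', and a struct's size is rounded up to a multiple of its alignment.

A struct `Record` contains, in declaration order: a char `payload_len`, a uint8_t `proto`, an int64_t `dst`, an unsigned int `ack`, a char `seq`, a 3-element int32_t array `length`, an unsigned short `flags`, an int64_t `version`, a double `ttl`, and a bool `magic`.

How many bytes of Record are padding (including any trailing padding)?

18

@0: payload_len [1B, align 1] → 1
@1: proto [1B, align 1] → 2
+6 pad (align 8)
@8: dst [8B, align 8] → 16
@16: ack [4B, align 4] → 20
@20: seq [1B, align 1] → 21
+3 pad (align 4)
@24: length [12B, align 4] → 36
@36: flags [2B, align 2] → 38
+2 pad (align 8)
@40: version [8B, align 8] → 48
@48: ttl [8B, align 8] → 56
@56: magic [1B, align 1] → 57
+7 tail pad (align 8)
size 64, align 8
data bytes 46, size 64 → padding 18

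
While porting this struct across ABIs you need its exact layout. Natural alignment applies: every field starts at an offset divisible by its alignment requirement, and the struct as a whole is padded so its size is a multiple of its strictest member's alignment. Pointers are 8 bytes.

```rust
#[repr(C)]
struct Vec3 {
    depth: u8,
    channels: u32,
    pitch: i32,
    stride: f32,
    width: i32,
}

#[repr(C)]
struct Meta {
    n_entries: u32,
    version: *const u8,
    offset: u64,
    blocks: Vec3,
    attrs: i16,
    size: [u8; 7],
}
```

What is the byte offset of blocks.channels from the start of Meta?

Vec3: @0: depth [1B, align 1] → 1; +3 pad (align 4); @4: channels [4B, align 4] → 8; @8: pitch [4B, align 4] → 12; @12: stride [4B, align 4] → 16; @16: width [4B, align 4] → 20; size 20, align 4
@0: n_entries [4B, align 4] → 4
+4 pad (align 8)
@8: version [8B, align 8] → 16
@16: offset [8B, align 8] → 24
@24: blocks [20B, align 4] → 44
within Vec3: channels at 4
24 + 4 = 28

28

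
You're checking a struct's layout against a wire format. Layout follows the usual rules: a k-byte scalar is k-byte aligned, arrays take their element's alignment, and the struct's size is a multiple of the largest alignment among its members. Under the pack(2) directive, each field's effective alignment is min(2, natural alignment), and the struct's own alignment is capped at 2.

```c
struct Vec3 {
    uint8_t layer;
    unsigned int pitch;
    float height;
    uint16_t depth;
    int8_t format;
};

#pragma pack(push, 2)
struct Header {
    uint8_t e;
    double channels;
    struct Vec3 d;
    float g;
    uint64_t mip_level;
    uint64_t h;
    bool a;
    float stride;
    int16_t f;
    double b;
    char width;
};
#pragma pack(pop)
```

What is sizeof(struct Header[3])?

Vec3: layer at 0 (size 1, align 1) → ends 1; pad 3 to align 4 for pitch; pitch at 4 (size 4, align 4) → ends 8; height at 8 (size 4, align 4) → ends 12; depth at 12 (size 2, align 2) → ends 14; format at 14 (size 1, align 1) → ends 15; tail pad 1 to reach multiple of 4; total 16 bytes, alignment 4
e at 0 (size 1, align 1) → ends 1
pad 1 to align 2 for channels
channels at 2 (size 8, align 2) → ends 10
d at 10 (size 16, align 2) → ends 26
g at 26 (size 4, align 2) → ends 30
mip_level at 30 (size 8, align 2) → ends 38
h at 38 (size 8, align 2) → ends 46
a at 46 (size 1, align 1) → ends 47
pad 1 to align 2 for stride
stride at 48 (size 4, align 2) → ends 52
f at 52 (size 2, align 2) → ends 54
b at 54 (size 8, align 2) → ends 62
width at 62 (size 1, align 1) → ends 63
tail pad 1 to reach multiple of 2
total 64 bytes, alignment 2
array of 3: 3 × 64 = 192

192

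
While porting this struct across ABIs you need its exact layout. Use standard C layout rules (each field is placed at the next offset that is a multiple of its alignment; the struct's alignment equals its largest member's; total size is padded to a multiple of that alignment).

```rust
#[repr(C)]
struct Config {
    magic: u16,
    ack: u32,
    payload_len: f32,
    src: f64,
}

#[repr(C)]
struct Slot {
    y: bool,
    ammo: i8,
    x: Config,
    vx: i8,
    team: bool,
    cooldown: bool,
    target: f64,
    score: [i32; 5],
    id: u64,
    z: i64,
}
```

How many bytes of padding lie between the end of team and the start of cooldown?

0

Config: @0: magic [2B, align 2] → 2; +2 pad (align 4); @4: ack [4B, align 4] → 8; @8: payload_len [4B, align 4] → 12; +4 pad (align 8); @16: src [8B, align 8] → 24; size 24, align 8
@0: y [1B, align 1] → 1
@1: ammo [1B, align 1] → 2
+6 pad (align 8)
@8: x [24B, align 8] → 32
@32: vx [1B, align 1] → 33
@33: team [1B, align 1] → 34
@34: cooldown [1B, align 1] → 35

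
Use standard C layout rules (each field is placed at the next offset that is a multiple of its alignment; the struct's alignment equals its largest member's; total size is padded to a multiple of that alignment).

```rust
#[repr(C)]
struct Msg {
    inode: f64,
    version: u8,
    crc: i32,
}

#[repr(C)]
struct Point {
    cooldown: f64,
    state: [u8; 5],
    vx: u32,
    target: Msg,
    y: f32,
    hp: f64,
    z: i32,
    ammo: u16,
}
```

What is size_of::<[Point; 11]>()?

Msg: 0..8  inode  (8B, 8-aligned); 8..9  version  (1B, 1-aligned); 9..12  -- padding (3B); 12..16  crc  (4B, 4-aligned); sizeof = 16, alignof = 8
0..8  cooldown  (8B, 8-aligned)
8..13  state  (5B, 1-aligned)
13..16  -- padding (3B)
16..20  vx  (4B, 4-aligned)
20..24  -- padding (4B)
24..40  target  (16B, 8-aligned)
40..44  y  (4B, 4-aligned)
44..48  -- padding (4B)
48..56  hp  (8B, 8-aligned)
56..60  z  (4B, 4-aligned)
60..62  ammo  (2B, 2-aligned)
62..64  -- tail padding (2B)
sizeof = 64, alignof = 8
array of 11: 11 × 64 = 704

704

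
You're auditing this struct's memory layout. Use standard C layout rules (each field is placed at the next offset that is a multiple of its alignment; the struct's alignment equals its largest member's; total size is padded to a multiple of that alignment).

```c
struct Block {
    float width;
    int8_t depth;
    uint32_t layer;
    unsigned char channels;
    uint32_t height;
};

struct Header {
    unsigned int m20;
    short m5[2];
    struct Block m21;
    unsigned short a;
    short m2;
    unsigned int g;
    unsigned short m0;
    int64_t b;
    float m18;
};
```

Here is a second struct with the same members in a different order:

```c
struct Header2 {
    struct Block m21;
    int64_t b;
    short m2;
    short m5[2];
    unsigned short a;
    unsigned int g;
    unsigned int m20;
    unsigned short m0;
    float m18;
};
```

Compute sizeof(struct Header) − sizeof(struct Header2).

0

Block: width at 0 (size 4, align 4) → ends 4; depth at 4 (size 1, align 1) → ends 5; pad 3 to align 4 for layer; layer at 8 (size 4, align 4) → ends 12; channels at 12 (size 1, align 1) → ends 13; pad 3 to align 4 for height; height at 16 (size 4, align 4) → ends 20; total 20 bytes, alignment 4
m20 at 0 (size 4, align 4) → ends 4
m5 at 4 (size 4, align 2) → ends 8
m21 at 8 (size 20, align 4) → ends 28
a at 28 (size 2, align 2) → ends 30
m2 at 30 (size 2, align 2) → ends 32
g at 32 (size 4, align 4) → ends 36
m0 at 36 (size 2, align 2) → ends 38
pad 2 to align 8 for b
b at 40 (size 8, align 8) → ends 48
m18 at 48 (size 4, align 4) → ends 52
tail pad 4 to reach multiple of 8
total 56 bytes, alignment 8
— Header2 —
m21 at 0 (size 20, align 4) → ends 20
pad 4 to align 8 for b
b at 24 (size 8, align 8) → ends 32
m2 at 32 (size 2, align 2) → ends 34
m5 at 34 (size 4, align 2) → ends 38
a at 38 (size 2, align 2) → ends 40
g at 40 (size 4, align 4) → ends 44
m20 at 44 (size 4, align 4) → ends 48
m0 at 48 (size 2, align 2) → ends 50
pad 2 to align 4 for m18
m18 at 52 (size 4, align 4) → ends 56
total 56 bytes, alignment 8
56 − 56 = 0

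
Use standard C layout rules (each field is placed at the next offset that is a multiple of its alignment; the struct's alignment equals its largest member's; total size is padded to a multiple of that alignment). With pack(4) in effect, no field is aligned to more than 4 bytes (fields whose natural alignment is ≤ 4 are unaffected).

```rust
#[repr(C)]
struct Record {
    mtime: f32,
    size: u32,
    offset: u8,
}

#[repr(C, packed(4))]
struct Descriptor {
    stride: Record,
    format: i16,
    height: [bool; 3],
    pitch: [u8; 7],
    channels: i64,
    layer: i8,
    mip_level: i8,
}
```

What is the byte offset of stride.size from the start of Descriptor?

Record: @0: mtime [4B, align 4] → 4; @4: size [4B, align 4] → 8; @8: offset [1B, align 1] → 9; +3 tail pad (align 4); size 12, align 4
@0: stride [12B, align 4] → 12
within Record: size at 4
0 + 4 = 4

4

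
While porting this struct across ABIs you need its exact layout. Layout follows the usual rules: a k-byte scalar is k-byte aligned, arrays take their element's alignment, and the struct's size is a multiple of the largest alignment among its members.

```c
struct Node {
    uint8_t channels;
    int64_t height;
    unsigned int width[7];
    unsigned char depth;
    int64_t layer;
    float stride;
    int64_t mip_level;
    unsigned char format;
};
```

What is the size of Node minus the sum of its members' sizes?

0..1  channels  (1B, 1-aligned)
1..8  -- padding (7B)
8..16  height  (8B, 8-aligned)
16..44  width  (28B, 4-aligned)
44..45  depth  (1B, 1-aligned)
45..48  -- padding (3B)
48..56  layer  (8B, 8-aligned)
56..60  stride  (4B, 4-aligned)
60..64  -- padding (4B)
64..72  mip_level  (8B, 8-aligned)
72..73  format  (1B, 1-aligned)
73..80  -- tail padding (7B)
sizeof = 80, alignof = 8
data bytes 59, size 80 → padding 21

21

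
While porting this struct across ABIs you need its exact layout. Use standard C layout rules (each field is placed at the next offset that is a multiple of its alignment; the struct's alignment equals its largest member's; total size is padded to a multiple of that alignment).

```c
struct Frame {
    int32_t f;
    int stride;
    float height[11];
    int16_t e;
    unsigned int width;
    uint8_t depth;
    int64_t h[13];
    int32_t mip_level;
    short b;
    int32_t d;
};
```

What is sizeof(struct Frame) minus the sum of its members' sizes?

@0: f [4B, align 4] → 4
@4: stride [4B, align 4] → 8
@8: height [44B, align 4] → 52
@52: e [2B, align 2] → 54
+2 pad (align 4)
@56: width [4B, align 4] → 60
@60: depth [1B, align 1] → 61
+3 pad (align 8)
@64: h [104B, align 8] → 168
@168: mip_level [4B, align 4] → 172
@172: b [2B, align 2] → 174
+2 pad (align 4)
@176: d [4B, align 4] → 180
+4 tail pad (align 8)
size 184, align 8
data bytes 173, size 184 → padding 11

11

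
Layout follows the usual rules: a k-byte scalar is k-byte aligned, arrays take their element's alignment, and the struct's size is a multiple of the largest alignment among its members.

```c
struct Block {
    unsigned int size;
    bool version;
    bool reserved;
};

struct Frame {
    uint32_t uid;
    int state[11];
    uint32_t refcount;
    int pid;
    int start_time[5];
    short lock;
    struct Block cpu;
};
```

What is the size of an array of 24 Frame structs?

2112

Block: 0..4  size  (4B, 4-aligned); 4..5  version  (1B, 1-aligned); 5..6  reserved  (1B, 1-aligned); 6..8  -- tail padding (2B); sizeof = 8, alignof = 4
0..4  uid  (4B, 4-aligned)
4..48  state  (44B, 4-aligned)
48..52  refcount  (4B, 4-aligned)
52..56  pid  (4B, 4-aligned)
56..76  start_time  (20B, 4-aligned)
76..78  lock  (2B, 2-aligned)
78..80  -- padding (2B)
80..88  cpu  (8B, 4-aligned)
sizeof = 88, alignof = 4
array of 24: 24 × 88 = 2112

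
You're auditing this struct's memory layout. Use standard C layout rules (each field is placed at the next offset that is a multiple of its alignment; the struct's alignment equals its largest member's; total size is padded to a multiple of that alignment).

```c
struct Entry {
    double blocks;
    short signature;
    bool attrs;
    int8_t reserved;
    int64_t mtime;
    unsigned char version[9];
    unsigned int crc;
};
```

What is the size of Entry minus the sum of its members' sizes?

7

0..8  blocks  (8B, 8-aligned)
8..10  signature  (2B, 2-aligned)
10..11  attrs  (1B, 1-aligned)
11..12  reserved  (1B, 1-aligned)
12..16  -- padding (4B)
16..24  mtime  (8B, 8-aligned)
24..33  version  (9B, 1-aligned)
33..36  -- padding (3B)
36..40  crc  (4B, 4-aligned)
sizeof = 40, alignof = 8
data bytes 33, size 40 → padding 7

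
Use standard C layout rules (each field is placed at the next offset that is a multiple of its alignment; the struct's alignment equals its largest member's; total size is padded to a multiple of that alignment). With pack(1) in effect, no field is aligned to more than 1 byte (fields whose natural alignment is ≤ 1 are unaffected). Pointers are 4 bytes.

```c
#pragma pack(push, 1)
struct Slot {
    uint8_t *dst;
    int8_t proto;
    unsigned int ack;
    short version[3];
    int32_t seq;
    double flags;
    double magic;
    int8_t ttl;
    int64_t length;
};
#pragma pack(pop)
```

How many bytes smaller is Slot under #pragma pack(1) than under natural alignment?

12

natural layout:
  dst at 0 (size 4, align 4) → ends 4
  proto at 4 (size 1, align 1) → ends 5
  pad 3 to align 4 for ack
  ack at 8 (size 4, align 4) → ends 12
  version at 12 (size 6, align 2) → ends 18
  pad 2 to align 4 for seq
  seq at 20 (size 4, align 4) → ends 24
  flags at 24 (size 8, align 8) → ends 32
  magic at 32 (size 8, align 8) → ends 40
  ttl at 40 (size 1, align 1) → ends 41
  pad 7 to align 8 for length
  length at 48 (size 8, align 8) → ends 56
  total 56 bytes, alignment 8
packed(1) layout:
  dst at 0 (size 4, align 1) → ends 4
  proto at 4 (size 1, align 1) → ends 5
  ack at 5 (size 4, align 1) → ends 9
  version at 9 (size 6, align 1) → ends 15
  seq at 15 (size 4, align 1) → ends 19
  flags at 19 (size 8, align 1) → ends 27
  magic at 27 (size 8, align 1) → ends 35
  ttl at 35 (size 1, align 1) → ends 36
  length at 36 (size 8, align 1) → ends 44
  total 44 bytes, alignment 1
56 − 44 = 12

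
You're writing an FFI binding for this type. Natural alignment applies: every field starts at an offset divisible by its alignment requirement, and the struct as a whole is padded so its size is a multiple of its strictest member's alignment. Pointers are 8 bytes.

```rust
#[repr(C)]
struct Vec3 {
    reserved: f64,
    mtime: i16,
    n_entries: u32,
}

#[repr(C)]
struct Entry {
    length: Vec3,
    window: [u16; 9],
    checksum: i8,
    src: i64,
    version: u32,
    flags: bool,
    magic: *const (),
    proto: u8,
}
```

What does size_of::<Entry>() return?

Vec3: @0: reserved [8B, align 8] → 8; @8: mtime [2B, align 2] → 10; +2 pad (align 4); @12: n_entries [4B, align 4] → 16; size 16, align 8
@0: length [16B, align 8] → 16
@16: window [18B, align 2] → 34
@34: checksum [1B, align 1] → 35
+5 pad (align 8)
@40: src [8B, align 8] → 48
@48: version [4B, align 4] → 52
@52: flags [1B, align 1] → 53
+3 pad (align 8)
@56: magic [8B, align 8] → 64
@64: proto [1B, align 1] → 65
+7 tail pad (align 8)
size 72, align 8

72 bytes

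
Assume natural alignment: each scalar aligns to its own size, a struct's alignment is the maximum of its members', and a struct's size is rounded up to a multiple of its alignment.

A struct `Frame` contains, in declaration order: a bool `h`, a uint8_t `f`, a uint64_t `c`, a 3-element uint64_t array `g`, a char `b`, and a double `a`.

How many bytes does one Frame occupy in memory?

@0: h [1B, align 1] → 1
@1: f [1B, align 1] → 2
+6 pad (align 8)
@8: c [8B, align 8] → 16
@16: g [24B, align 8] → 40
@40: b [1B, align 1] → 41
+7 pad (align 8)
@48: a [8B, align 8] → 56
size 56, align 8

56 bytes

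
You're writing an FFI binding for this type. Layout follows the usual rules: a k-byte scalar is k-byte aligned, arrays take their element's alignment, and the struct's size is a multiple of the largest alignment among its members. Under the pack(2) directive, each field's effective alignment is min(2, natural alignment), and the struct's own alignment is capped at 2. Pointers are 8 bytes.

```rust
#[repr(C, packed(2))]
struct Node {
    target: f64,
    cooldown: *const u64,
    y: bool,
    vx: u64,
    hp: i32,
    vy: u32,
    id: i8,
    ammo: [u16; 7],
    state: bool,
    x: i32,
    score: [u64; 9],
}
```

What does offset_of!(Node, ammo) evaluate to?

0..8  target  (8B, 2-aligned)
8..16  cooldown  (8B, 2-aligned)
16..17  y  (1B, 1-aligned)
17..18  -- padding (1B)
18..26  vx  (8B, 2-aligned)
26..30  hp  (4B, 2-aligned)
30..34  vy  (4B, 2-aligned)
34..35  id  (1B, 1-aligned)
35..36  -- padding (1B)
36..50  ammo  (14B, 2-aligned)

36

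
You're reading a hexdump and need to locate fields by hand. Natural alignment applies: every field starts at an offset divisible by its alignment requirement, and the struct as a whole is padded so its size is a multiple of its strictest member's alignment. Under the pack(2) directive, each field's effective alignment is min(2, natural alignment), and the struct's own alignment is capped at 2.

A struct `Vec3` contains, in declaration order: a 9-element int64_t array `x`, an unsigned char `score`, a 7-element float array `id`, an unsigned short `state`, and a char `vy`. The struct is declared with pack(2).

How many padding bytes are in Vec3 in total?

2

x at 0 (size 72, align 2) → ends 72
score at 72 (size 1, align 1) → ends 73
pad 1 to align 2 for id
id at 74 (size 28, align 2) → ends 102
state at 102 (size 2, align 2) → ends 104
vy at 104 (size 1, align 1) → ends 105
tail pad 1 to reach multiple of 2
total 106 bytes, alignment 2
data bytes 104, size 106 → padding 2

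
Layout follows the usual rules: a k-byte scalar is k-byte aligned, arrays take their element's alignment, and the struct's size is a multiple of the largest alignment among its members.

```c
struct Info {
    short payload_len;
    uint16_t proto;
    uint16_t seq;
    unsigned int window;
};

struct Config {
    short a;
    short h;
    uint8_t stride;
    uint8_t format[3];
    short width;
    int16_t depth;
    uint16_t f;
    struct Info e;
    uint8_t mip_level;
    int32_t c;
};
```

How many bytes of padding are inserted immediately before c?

3

Info: payload_len at 0 (size 2, align 2) → ends 2; proto at 2 (size 2, align 2) → ends 4; seq at 4 (size 2, align 2) → ends 6; pad 2 to align 4 for window; window at 8 (size 4, align 4) → ends 12; total 12 bytes, alignment 4
a at 0 (size 2, align 2) → ends 2
h at 2 (size 2, align 2) → ends 4
stride at 4 (size 1, align 1) → ends 5
format at 5 (size 3, align 1) → ends 8
width at 8 (size 2, align 2) → ends 10
depth at 10 (size 2, align 2) → ends 12
f at 12 (size 2, align 2) → ends 14
pad 2 to align 4 for e
e at 16 (size 12, align 4) → ends 28
mip_level at 28 (size 1, align 1) → ends 29
pad 3 to align 4 for c
c at 32 (size 4, align 4) → ends 36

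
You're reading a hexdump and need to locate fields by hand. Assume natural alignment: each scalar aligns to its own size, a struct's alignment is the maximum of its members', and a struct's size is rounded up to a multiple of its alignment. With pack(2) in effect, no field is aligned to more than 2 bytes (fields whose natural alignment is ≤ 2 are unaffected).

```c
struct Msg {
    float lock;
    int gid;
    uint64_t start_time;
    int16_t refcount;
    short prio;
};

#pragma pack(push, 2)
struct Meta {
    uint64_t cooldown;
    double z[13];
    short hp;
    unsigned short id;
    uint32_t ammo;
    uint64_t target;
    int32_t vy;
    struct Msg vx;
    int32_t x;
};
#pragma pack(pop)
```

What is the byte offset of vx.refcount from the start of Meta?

148

Msg: lock at 0 (size 4, align 4) → ends 4; gid at 4 (size 4, align 4) → ends 8; start_time at 8 (size 8, align 8) → ends 16; refcount at 16 (size 2, align 2) → ends 18; prio at 18 (size 2, align 2) → ends 20; tail pad 4 to reach multiple of 8; total 24 bytes, alignment 8
cooldown at 0 (size 8, align 2) → ends 8
z at 8 (size 104, align 2) → ends 112
hp at 112 (size 2, align 2) → ends 114
id at 114 (size 2, align 2) → ends 116
ammo at 116 (size 4, align 2) → ends 120
target at 120 (size 8, align 2) → ends 128
vy at 128 (size 4, align 2) → ends 132
vx at 132 (size 24, align 2) → ends 156
within Msg: refcount at 16
132 + 16 = 148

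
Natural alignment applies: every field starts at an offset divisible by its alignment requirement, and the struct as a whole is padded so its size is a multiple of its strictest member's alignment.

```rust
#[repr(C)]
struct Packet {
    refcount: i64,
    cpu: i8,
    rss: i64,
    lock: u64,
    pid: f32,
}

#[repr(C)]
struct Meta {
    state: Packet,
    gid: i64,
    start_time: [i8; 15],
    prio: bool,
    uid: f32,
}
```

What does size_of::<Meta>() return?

Packet: refcount at 0 (size 8, align 8) → ends 8; cpu at 8 (size 1, align 1) → ends 9; pad 7 to align 8 for rss; rss at 16 (size 8, align 8) → ends 24; lock at 24 (size 8, align 8) → ends 32; pid at 32 (size 4, align 4) → ends 36; tail pad 4 to reach multiple of 8; total 40 bytes, alignment 8
state at 0 (size 40, align 8) → ends 40
gid at 40 (size 8, align 8) → ends 48
start_time at 48 (size 15, align 1) → ends 63
prio at 63 (size 1, align 1) → ends 64
uid at 64 (size 4, align 4) → ends 68
tail pad 4 to reach multiple of 8
total 72 bytes, alignment 8

72 bytes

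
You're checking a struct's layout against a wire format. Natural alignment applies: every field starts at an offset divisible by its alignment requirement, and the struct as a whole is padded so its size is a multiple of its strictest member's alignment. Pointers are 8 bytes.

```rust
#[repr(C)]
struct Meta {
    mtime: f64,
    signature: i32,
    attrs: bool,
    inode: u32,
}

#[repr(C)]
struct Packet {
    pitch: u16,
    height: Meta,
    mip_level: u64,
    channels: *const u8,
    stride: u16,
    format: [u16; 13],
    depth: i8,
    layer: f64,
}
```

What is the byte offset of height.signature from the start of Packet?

16

Meta: mtime at 0 (size 8, align 8) → ends 8; signature at 8 (size 4, align 4) → ends 12; attrs at 12 (size 1, align 1) → ends 13; pad 3 to align 4 for inode; inode at 16 (size 4, align 4) → ends 20; tail pad 4 to reach multiple of 8; total 24 bytes, alignment 8
pitch at 0 (size 2, align 2) → ends 2
pad 6 to align 8 for height
height at 8 (size 24, align 8) → ends 32
within Meta: signature at 8
8 + 8 = 16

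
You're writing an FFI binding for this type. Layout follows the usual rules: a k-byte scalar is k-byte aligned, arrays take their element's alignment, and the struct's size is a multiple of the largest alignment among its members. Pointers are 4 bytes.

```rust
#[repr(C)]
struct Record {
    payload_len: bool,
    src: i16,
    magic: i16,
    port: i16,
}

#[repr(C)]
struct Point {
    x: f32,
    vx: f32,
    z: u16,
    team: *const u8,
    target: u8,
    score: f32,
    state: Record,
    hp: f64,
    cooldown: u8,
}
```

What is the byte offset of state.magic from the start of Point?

Record: payload_len at 0 (size 1, align 1) → ends 1; pad 1 to align 2 for src; src at 2 (size 2, align 2) → ends 4; magic at 4 (size 2, align 2) → ends 6; port at 6 (size 2, align 2) → ends 8; total 8 bytes, alignment 2
x at 0 (size 4, align 4) → ends 4
vx at 4 (size 4, align 4) → ends 8
z at 8 (size 2, align 2) → ends 10
pad 2 to align 4 for team
team at 12 (size 4, align 4) → ends 16
target at 16 (size 1, align 1) → ends 17
pad 3 to align 4 for score
score at 20 (size 4, align 4) → ends 24
state at 24 (size 8, align 2) → ends 32
within Record: magic at 4
24 + 4 = 28

28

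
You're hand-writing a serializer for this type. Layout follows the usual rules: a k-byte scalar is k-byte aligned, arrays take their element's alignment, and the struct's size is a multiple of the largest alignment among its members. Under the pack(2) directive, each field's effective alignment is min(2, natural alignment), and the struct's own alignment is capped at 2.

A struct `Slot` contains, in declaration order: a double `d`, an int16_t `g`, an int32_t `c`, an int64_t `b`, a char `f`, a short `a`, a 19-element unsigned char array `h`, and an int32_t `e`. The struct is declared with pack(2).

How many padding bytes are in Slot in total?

2

@0: d [8B, align 2] → 8
@8: g [2B, align 2] → 10
@10: c [4B, align 2] → 14
@14: b [8B, align 2] → 22
@22: f [1B, align 1] → 23
+1 pad (align 2)
@24: a [2B, align 2] → 26
@26: h [19B, align 1] → 45
+1 pad (align 2)
@46: e [4B, align 2] → 50
size 50, align 2
data bytes 48, size 50 → padding 2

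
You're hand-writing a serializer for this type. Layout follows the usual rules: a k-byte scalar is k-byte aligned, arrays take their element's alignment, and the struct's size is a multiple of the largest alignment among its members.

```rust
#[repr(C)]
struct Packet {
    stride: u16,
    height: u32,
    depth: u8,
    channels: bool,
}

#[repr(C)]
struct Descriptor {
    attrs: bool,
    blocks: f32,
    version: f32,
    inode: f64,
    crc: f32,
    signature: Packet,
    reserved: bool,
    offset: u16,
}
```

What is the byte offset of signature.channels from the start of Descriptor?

Packet: 0..2  stride  (2B, 2-aligned); 2..4  -- padding (2B); 4..8  height  (4B, 4-aligned); 8..9  depth  (1B, 1-aligned); 9..10  channels  (1B, 1-aligned); 10..12  -- tail padding (2B); sizeof = 12, alignof = 4
0..1  attrs  (1B, 1-aligned)
1..4  -- padding (3B)
4..8  blocks  (4B, 4-aligned)
8..12  version  (4B, 4-aligned)
12..16  -- padding (4B)
16..24  inode  (8B, 8-aligned)
24..28  crc  (4B, 4-aligned)
28..40  signature  (12B, 4-aligned)
within Packet: channels at 9
28 + 9 = 37

37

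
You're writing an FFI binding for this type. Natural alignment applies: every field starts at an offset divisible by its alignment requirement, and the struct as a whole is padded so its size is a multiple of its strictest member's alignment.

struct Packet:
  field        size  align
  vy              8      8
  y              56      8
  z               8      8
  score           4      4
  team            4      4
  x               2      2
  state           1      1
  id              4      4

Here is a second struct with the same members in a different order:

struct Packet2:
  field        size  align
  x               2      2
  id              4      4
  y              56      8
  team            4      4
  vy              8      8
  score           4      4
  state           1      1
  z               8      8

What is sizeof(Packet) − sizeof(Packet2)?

0..8  vy  (8B, 8-aligned)
8..64  y  (56B, 8-aligned)
64..72  z  (8B, 8-aligned)
72..76  score  (4B, 4-aligned)
76..80  team  (4B, 4-aligned)
80..82  x  (2B, 2-aligned)
82..83  state  (1B, 1-aligned)
83..84  -- padding (1B)
84..88  id  (4B, 4-aligned)
sizeof = 88, alignof = 8
— Packet2 —
0..2  x  (2B, 2-aligned)
2..4  -- padding (2B)
4..8  id  (4B, 4-aligned)
8..64  y  (56B, 8-aligned)
64..68  team  (4B, 4-aligned)
68..72  -- padding (4B)
72..80  vy  (8B, 8-aligned)
80..84  score  (4B, 4-aligned)
84..85  state  (1B, 1-aligned)
85..88  -- padding (3B)
88..96  z  (8B, 8-aligned)
sizeof = 96, alignof = 8
88 − 96 = -8

-8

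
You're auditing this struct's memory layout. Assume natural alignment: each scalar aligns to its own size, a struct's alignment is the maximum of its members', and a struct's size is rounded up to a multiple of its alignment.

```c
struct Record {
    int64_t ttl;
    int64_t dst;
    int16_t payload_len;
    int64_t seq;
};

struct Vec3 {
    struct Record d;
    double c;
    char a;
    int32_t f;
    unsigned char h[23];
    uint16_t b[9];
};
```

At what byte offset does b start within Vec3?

Record: @0: ttl [8B, align 8] → 8; @8: dst [8B, align 8] → 16; @16: payload_len [2B, align 2] → 18; +6 pad (align 8); @24: seq [8B, align 8] → 32; size 32, align 8
@0: d [32B, align 8] → 32
@32: c [8B, align 8] → 40
@40: a [1B, align 1] → 41
+3 pad (align 4)
@44: f [4B, align 4] → 48
@48: h [23B, align 1] → 71
+1 pad (align 2)
@72: b [18B, align 2] → 90

72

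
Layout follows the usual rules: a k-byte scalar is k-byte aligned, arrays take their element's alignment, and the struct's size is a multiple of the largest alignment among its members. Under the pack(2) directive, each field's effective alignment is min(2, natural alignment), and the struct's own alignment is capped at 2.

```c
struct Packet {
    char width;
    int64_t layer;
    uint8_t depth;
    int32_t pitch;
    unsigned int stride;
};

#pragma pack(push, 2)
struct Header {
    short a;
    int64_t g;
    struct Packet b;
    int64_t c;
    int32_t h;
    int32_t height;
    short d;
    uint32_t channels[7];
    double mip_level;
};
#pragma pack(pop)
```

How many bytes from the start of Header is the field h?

50

Packet: 0..1  width  (1B, 1-aligned); 1..8  -- padding (7B); 8..16  layer  (8B, 8-aligned); 16..17  depth  (1B, 1-aligned); 17..20  -- padding (3B); 20..24  pitch  (4B, 4-aligned); 24..28  stride  (4B, 4-aligned); 28..32  -- tail padding (4B); sizeof = 32, alignof = 8
0..2  a  (2B, 2-aligned)
2..10  g  (8B, 2-aligned)
10..42  b  (32B, 2-aligned)
42..50  c  (8B, 2-aligned)
50..54  h  (4B, 2-aligned)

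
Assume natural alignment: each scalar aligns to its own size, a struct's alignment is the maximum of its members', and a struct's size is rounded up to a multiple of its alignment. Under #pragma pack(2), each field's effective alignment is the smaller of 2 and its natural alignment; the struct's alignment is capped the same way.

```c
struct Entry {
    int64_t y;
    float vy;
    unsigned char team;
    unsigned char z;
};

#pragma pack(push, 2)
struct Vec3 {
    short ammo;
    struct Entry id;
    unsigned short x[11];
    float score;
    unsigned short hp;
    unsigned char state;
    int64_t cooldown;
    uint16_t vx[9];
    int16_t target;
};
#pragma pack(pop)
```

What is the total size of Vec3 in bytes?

Entry: 0..8  y  (8B, 8-aligned); 8..12  vy  (4B, 4-aligned); 12..13  team  (1B, 1-aligned); 13..14  z  (1B, 1-aligned); 14..16  -- tail padding (2B); sizeof = 16, alignof = 8
0..2  ammo  (2B, 2-aligned)
2..18  id  (16B, 2-aligned)
18..40  x  (22B, 2-aligned)
40..44  score  (4B, 2-aligned)
44..46  hp  (2B, 2-aligned)
46..47  state  (1B, 1-aligned)
47..48  -- padding (1B)
48..56  cooldown  (8B, 2-aligned)
56..74  vx  (18B, 2-aligned)
74..76  target  (2B, 2-aligned)
sizeof = 76, alignof = 2

76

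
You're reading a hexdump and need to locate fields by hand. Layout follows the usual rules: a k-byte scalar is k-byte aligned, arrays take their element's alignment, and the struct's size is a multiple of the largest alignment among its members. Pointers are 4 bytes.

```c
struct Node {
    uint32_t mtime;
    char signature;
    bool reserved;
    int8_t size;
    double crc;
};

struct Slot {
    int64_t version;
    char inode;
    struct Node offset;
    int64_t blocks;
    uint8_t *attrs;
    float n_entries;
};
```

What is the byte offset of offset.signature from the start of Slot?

Node: @0: mtime [4B, align 4] → 4; @4: signature [1B, align 1] → 5; @5: reserved [1B, align 1] → 6; @6: size [1B, align 1] → 7; +1 pad (align 8); @8: crc [8B, align 8] → 16; size 16, align 8
@0: version [8B, align 8] → 8
@8: inode [1B, align 1] → 9
+7 pad (align 8)
@16: offset [16B, align 8] → 32
within Node: signature at 4
16 + 4 = 20

20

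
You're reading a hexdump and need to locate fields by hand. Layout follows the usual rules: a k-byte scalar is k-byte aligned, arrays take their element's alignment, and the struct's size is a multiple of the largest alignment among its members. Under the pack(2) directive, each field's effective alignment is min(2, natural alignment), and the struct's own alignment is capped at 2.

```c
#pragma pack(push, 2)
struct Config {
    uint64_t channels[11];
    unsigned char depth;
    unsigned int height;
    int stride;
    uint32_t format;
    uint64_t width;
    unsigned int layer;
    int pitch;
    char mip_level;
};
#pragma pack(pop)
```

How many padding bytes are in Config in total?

2

@0: channels [88B, align 2] → 88
@88: depth [1B, align 1] → 89
+1 pad (align 2)
@90: height [4B, align 2] → 94
@94: stride [4B, align 2] → 98
@98: format [4B, align 2] → 102
@102: width [8B, align 2] → 110
@110: layer [4B, align 2] → 114
@114: pitch [4B, align 2] → 118
@118: mip_level [1B, align 1] → 119
+1 tail pad (align 2)
size 120, align 2
data bytes 118, size 120 → padding 2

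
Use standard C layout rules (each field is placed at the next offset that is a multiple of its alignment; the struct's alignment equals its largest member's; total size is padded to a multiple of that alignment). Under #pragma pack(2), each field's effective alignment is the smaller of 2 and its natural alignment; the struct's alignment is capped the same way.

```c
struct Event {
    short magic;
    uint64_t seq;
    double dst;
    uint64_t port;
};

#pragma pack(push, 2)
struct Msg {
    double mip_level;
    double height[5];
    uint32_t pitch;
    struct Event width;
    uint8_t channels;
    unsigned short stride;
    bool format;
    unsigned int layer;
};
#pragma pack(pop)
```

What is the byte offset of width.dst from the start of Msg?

Event: magic at 0 (size 2, align 2) → ends 2; pad 6 to align 8 for seq; seq at 8 (size 8, align 8) → ends 16; dst at 16 (size 8, align 8) → ends 24; port at 24 (size 8, align 8) → ends 32; total 32 bytes, alignment 8
mip_level at 0 (size 8, align 2) → ends 8
height at 8 (size 40, align 2) → ends 48
pitch at 48 (size 4, align 2) → ends 52
width at 52 (size 32, align 2) → ends 84
within Event: dst at 16
52 + 16 = 68

68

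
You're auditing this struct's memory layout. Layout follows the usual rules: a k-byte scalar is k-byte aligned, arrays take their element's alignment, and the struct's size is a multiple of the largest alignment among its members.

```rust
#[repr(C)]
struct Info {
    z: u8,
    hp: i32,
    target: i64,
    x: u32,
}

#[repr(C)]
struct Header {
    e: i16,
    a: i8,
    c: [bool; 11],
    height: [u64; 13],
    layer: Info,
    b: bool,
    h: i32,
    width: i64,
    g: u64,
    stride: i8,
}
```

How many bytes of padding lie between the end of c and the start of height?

Info: z at 0 (size 1, align 1) → ends 1; pad 3 to align 4 for hp; hp at 4 (size 4, align 4) → ends 8; target at 8 (size 8, align 8) → ends 16; x at 16 (size 4, align 4) → ends 20; tail pad 4 to reach multiple of 8; total 24 bytes, alignment 8
e at 0 (size 2, align 2) → ends 2
a at 2 (size 1, align 1) → ends 3
c at 3 (size 11, align 1) → ends 14
pad 2 to align 8 for height
height at 16 (size 104, align 8) → ends 120

2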